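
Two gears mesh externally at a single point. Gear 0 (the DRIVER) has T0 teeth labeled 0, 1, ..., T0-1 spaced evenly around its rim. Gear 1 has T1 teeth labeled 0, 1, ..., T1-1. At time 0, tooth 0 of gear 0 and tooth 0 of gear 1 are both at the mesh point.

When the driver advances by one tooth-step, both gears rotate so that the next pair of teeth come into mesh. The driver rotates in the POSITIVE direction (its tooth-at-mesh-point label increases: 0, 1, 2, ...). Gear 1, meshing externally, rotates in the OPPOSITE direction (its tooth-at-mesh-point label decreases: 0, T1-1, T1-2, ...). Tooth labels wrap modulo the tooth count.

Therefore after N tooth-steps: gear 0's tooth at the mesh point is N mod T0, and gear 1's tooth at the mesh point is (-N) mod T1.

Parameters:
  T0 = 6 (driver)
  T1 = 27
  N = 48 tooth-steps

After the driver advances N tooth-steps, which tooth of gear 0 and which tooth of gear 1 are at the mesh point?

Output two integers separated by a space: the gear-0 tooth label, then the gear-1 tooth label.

Gear 0 (driver, T0=6): tooth at mesh = N mod T0
  48 = 8 * 6 + 0, so 48 mod 6 = 0
  gear 0 tooth = 0
Gear 1 (driven, T1=27): tooth at mesh = (-N) mod T1
  48 = 1 * 27 + 21, so 48 mod 27 = 21
  (-48) mod 27 = (-21) mod 27 = 27 - 21 = 6
Mesh after 48 steps: gear-0 tooth 0 meets gear-1 tooth 6

Answer: 0 6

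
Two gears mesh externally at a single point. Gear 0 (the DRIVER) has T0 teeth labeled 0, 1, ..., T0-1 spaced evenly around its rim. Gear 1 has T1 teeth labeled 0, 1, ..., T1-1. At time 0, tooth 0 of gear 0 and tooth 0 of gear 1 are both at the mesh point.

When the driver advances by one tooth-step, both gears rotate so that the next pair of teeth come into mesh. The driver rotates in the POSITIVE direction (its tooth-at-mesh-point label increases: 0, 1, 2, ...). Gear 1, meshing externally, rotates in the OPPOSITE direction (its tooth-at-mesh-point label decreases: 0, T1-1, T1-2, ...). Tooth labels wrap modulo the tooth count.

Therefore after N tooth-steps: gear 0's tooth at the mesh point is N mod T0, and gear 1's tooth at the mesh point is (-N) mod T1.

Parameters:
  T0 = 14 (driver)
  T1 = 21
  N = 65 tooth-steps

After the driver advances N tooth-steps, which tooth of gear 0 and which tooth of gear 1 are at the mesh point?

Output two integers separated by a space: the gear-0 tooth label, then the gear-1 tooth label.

Gear 0 (driver, T0=14): tooth at mesh = N mod T0
  65 = 4 * 14 + 9, so 65 mod 14 = 9
  gear 0 tooth = 9
Gear 1 (driven, T1=21): tooth at mesh = (-N) mod T1
  65 = 3 * 21 + 2, so 65 mod 21 = 2
  (-65) mod 21 = (-2) mod 21 = 21 - 2 = 19
Mesh after 65 steps: gear-0 tooth 9 meets gear-1 tooth 19

Answer: 9 19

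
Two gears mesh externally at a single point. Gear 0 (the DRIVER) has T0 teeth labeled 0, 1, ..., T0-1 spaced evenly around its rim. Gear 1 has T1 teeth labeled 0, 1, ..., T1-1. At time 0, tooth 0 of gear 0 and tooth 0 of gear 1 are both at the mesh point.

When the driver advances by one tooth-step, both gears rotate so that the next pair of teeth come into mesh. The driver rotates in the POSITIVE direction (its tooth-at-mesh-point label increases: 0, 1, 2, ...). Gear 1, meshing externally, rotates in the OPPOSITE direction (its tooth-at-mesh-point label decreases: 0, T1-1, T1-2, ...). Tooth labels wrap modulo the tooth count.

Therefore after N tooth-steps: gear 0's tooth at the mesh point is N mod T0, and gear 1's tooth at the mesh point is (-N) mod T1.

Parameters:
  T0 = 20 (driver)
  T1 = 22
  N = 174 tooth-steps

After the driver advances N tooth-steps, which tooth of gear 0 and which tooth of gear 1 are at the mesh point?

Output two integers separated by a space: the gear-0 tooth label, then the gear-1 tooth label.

Answer: 14 2

Derivation:
Gear 0 (driver, T0=20): tooth at mesh = N mod T0
  174 = 8 * 20 + 14, so 174 mod 20 = 14
  gear 0 tooth = 14
Gear 1 (driven, T1=22): tooth at mesh = (-N) mod T1
  174 = 7 * 22 + 20, so 174 mod 22 = 20
  (-174) mod 22 = (-20) mod 22 = 22 - 20 = 2
Mesh after 174 steps: gear-0 tooth 14 meets gear-1 tooth 2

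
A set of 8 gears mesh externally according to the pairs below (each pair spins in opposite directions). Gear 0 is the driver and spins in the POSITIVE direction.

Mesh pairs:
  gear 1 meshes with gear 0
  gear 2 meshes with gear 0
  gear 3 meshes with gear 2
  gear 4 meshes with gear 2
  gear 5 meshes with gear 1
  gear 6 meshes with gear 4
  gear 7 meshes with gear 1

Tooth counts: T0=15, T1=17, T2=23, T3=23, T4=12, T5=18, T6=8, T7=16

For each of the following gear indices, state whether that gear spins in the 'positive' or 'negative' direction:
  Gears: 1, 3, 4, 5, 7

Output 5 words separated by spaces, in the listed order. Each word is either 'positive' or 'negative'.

Gear 0 (driver): positive (depth 0)
  gear 1: meshes with gear 0 -> depth 1 -> negative (opposite of gear 0)
  gear 2: meshes with gear 0 -> depth 1 -> negative (opposite of gear 0)
  gear 3: meshes with gear 2 -> depth 2 -> positive (opposite of gear 2)
  gear 4: meshes with gear 2 -> depth 2 -> positive (opposite of gear 2)
  gear 5: meshes with gear 1 -> depth 2 -> positive (opposite of gear 1)
  gear 6: meshes with gear 4 -> depth 3 -> negative (opposite of gear 4)
  gear 7: meshes with gear 1 -> depth 2 -> positive (opposite of gear 1)
Queried indices 1, 3, 4, 5, 7 -> negative, positive, positive, positive, positive

Answer: negative positive positive positive positive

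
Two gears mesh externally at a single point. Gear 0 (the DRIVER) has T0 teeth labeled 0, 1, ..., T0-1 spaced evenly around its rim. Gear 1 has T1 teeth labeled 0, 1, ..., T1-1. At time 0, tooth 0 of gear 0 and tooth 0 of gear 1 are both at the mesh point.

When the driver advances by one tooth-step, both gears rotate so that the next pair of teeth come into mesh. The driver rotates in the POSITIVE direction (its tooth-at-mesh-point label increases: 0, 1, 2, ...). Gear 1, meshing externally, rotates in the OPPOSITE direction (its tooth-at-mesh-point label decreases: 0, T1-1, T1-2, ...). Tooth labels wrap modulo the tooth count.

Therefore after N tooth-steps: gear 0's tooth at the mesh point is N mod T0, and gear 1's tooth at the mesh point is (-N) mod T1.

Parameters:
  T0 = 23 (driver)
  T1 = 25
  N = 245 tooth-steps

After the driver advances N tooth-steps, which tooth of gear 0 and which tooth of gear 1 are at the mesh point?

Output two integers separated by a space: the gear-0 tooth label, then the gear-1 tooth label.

Answer: 15 5

Derivation:
Gear 0 (driver, T0=23): tooth at mesh = N mod T0
  245 = 10 * 23 + 15, so 245 mod 23 = 15
  gear 0 tooth = 15
Gear 1 (driven, T1=25): tooth at mesh = (-N) mod T1
  245 = 9 * 25 + 20, so 245 mod 25 = 20
  (-245) mod 25 = (-20) mod 25 = 25 - 20 = 5
Mesh after 245 steps: gear-0 tooth 15 meets gear-1 tooth 5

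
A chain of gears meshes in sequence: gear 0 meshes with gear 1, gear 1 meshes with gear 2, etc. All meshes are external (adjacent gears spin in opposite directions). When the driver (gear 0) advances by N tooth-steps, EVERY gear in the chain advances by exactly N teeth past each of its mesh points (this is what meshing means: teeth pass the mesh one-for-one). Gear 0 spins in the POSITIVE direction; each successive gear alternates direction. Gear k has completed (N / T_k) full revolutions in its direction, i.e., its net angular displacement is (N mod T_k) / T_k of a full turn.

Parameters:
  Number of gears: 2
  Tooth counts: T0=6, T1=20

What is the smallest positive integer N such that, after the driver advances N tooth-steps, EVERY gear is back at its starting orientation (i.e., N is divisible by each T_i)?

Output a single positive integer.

Answer: 60

Derivation:
Gear k returns to start when N is a multiple of T_k.
All gears at start simultaneously when N is a common multiple of [6, 20]; the smallest such N is lcm(6, 20).
Start: lcm = T0 = 6
Fold in T1=20: gcd(6, 20) = 2; lcm(6, 20) = 6 * 20 / 2 = 120 / 2 = 60
Full cycle length = 60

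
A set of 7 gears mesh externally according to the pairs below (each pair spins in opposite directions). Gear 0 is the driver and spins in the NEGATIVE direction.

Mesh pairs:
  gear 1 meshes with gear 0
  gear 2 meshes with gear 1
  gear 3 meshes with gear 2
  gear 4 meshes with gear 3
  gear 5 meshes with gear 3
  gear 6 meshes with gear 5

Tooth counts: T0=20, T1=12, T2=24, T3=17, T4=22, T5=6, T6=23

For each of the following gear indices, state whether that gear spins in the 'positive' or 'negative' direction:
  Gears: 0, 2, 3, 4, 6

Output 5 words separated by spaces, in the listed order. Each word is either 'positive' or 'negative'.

Answer: negative negative positive negative positive

Derivation:
Gear 0 (driver): negative (depth 0)
  gear 1: meshes with gear 0 -> depth 1 -> positive (opposite of gear 0)
  gear 2: meshes with gear 1 -> depth 2 -> negative (opposite of gear 1)
  gear 3: meshes with gear 2 -> depth 3 -> positive (opposite of gear 2)
  gear 4: meshes with gear 3 -> depth 4 -> negative (opposite of gear 3)
  gear 5: meshes with gear 3 -> depth 4 -> negative (opposite of gear 3)
  gear 6: meshes with gear 5 -> depth 5 -> positive (opposite of gear 5)
Queried indices 0, 2, 3, 4, 6 -> negative, negative, positive, negative, positive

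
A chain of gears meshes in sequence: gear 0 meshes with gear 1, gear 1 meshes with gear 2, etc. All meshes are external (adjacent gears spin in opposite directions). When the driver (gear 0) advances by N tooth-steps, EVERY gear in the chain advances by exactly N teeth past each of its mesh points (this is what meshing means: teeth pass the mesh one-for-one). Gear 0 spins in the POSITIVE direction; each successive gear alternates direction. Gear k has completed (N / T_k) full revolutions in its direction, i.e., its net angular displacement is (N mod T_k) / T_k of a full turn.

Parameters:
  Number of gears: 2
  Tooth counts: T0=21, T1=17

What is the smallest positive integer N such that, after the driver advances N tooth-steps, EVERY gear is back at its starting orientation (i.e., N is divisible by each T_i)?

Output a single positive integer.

Answer: 357

Derivation:
Gear k returns to start when N is a multiple of T_k.
All gears at start simultaneously when N is a common multiple of [21, 17]; the smallest such N is lcm(21, 17).
Start: lcm = T0 = 21
Fold in T1=17: gcd(21, 17) = 1; lcm(21, 17) = 21 * 17 / 1 = 357 / 1 = 357
Full cycle length = 357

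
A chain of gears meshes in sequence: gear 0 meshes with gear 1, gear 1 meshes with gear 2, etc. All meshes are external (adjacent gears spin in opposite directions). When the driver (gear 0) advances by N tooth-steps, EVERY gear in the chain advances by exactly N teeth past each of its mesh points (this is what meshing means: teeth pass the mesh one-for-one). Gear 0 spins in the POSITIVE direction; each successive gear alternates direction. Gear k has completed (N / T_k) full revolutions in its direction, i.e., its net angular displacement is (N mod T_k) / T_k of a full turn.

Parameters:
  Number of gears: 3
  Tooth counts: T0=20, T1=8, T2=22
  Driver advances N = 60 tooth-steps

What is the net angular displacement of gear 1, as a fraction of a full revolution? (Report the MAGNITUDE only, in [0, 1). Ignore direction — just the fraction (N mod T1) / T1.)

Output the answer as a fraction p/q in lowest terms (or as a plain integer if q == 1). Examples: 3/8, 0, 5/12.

Answer: 1/2

Derivation:
Chain of 3 gears, tooth counts: [20, 8, 22]
  gear 0: T0=20, direction=positive, advance = 60 mod 20 = 0 teeth = 0/20 turn
  gear 1: T1=8, direction=negative, advance = 60 mod 8 = 4 teeth = 4/8 turn
  gear 2: T2=22, direction=positive, advance = 60 mod 22 = 16 teeth = 16/22 turn
Gear 1: 60 mod 8 = 4
Fraction = 4 / 8 = 1/2 (gcd(4,8)=4) = 1/2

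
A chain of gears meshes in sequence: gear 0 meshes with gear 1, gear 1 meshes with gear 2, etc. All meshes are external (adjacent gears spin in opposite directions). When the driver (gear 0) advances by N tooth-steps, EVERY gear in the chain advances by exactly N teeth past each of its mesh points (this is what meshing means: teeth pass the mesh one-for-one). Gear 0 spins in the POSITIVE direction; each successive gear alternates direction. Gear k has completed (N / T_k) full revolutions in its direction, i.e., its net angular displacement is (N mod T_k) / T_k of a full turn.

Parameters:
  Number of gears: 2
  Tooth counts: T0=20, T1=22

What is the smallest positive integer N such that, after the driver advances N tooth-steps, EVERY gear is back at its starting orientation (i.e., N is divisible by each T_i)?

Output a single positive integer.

Answer: 220

Derivation:
Gear k returns to start when N is a multiple of T_k.
All gears at start simultaneously when N is a common multiple of [20, 22]; the smallest such N is lcm(20, 22).
Start: lcm = T0 = 20
Fold in T1=22: gcd(20, 22) = 2; lcm(20, 22) = 20 * 22 / 2 = 440 / 2 = 220
Full cycle length = 220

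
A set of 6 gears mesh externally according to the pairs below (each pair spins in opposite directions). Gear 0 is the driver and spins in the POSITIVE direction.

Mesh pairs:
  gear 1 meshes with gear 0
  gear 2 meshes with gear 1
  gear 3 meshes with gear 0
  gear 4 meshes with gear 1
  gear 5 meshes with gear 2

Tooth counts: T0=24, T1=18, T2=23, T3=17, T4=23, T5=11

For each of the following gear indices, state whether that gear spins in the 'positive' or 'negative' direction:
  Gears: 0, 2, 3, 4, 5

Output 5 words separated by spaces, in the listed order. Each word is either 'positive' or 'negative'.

Gear 0 (driver): positive (depth 0)
  gear 1: meshes with gear 0 -> depth 1 -> negative (opposite of gear 0)
  gear 2: meshes with gear 1 -> depth 2 -> positive (opposite of gear 1)
  gear 3: meshes with gear 0 -> depth 1 -> negative (opposite of gear 0)
  gear 4: meshes with gear 1 -> depth 2 -> positive (opposite of gear 1)
  gear 5: meshes with gear 2 -> depth 3 -> negative (opposite of gear 2)
Queried indices 0, 2, 3, 4, 5 -> positive, positive, negative, positive, negative

Answer: positive positive negative positive negative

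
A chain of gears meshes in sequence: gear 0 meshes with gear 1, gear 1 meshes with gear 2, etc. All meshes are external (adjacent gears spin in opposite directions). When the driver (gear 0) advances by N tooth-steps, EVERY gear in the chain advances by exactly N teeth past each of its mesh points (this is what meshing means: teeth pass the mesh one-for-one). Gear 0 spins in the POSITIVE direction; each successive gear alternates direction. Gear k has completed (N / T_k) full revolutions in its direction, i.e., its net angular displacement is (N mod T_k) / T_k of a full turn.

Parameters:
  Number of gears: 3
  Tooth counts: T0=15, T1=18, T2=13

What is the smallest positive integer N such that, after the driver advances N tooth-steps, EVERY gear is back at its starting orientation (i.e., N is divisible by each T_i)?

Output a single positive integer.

Gear k returns to start when N is a multiple of T_k.
All gears at start simultaneously when N is a common multiple of [15, 18, 13]; the smallest such N is lcm(15, 18, 13).
Start: lcm = T0 = 15
Fold in T1=18: gcd(15, 18) = 3; lcm(15, 18) = 15 * 18 / 3 = 270 / 3 = 90
Fold in T2=13: gcd(90, 13) = 1; lcm(90, 13) = 90 * 13 / 1 = 1170 / 1 = 1170
Full cycle length = 1170

Answer: 1170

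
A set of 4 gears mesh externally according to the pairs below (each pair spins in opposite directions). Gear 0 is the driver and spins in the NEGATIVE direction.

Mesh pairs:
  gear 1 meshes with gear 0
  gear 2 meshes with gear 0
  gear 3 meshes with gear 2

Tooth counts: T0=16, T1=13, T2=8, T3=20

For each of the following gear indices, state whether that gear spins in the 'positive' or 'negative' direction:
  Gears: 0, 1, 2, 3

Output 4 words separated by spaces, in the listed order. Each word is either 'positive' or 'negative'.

Answer: negative positive positive negative

Derivation:
Gear 0 (driver): negative (depth 0)
  gear 1: meshes with gear 0 -> depth 1 -> positive (opposite of gear 0)
  gear 2: meshes with gear 0 -> depth 1 -> positive (opposite of gear 0)
  gear 3: meshes with gear 2 -> depth 2 -> negative (opposite of gear 2)
Queried indices 0, 1, 2, 3 -> negative, positive, positive, negative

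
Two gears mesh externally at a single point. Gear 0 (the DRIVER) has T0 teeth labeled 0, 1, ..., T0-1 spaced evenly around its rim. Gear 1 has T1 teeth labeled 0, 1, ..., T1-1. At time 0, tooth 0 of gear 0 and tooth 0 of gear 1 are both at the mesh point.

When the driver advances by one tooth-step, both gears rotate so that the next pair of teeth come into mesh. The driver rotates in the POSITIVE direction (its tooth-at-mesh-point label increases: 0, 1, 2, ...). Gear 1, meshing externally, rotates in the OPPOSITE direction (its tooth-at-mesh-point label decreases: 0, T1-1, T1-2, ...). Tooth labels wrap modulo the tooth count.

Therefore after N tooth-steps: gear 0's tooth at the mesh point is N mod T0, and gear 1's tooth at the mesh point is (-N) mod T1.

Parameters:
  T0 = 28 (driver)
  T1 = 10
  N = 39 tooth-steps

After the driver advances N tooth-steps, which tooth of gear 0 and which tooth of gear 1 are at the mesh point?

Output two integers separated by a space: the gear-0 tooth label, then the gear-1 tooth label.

Gear 0 (driver, T0=28): tooth at mesh = N mod T0
  39 = 1 * 28 + 11, so 39 mod 28 = 11
  gear 0 tooth = 11
Gear 1 (driven, T1=10): tooth at mesh = (-N) mod T1
  39 = 3 * 10 + 9, so 39 mod 10 = 9
  (-39) mod 10 = (-9) mod 10 = 10 - 9 = 1
Mesh after 39 steps: gear-0 tooth 11 meets gear-1 tooth 1

Answer: 11 1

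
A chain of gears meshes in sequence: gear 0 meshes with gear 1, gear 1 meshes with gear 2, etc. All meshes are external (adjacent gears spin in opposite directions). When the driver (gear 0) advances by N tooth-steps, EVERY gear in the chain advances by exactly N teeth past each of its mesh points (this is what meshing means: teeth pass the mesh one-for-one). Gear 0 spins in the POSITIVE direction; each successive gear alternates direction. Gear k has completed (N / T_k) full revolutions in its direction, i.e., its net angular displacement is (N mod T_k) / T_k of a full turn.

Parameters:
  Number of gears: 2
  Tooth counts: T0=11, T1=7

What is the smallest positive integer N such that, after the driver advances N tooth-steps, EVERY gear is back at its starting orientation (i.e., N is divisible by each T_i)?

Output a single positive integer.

Gear k returns to start when N is a multiple of T_k.
All gears at start simultaneously when N is a common multiple of [11, 7]; the smallest such N is lcm(11, 7).
Start: lcm = T0 = 11
Fold in T1=7: gcd(11, 7) = 1; lcm(11, 7) = 11 * 7 / 1 = 77 / 1 = 77
Full cycle length = 77

Answer: 77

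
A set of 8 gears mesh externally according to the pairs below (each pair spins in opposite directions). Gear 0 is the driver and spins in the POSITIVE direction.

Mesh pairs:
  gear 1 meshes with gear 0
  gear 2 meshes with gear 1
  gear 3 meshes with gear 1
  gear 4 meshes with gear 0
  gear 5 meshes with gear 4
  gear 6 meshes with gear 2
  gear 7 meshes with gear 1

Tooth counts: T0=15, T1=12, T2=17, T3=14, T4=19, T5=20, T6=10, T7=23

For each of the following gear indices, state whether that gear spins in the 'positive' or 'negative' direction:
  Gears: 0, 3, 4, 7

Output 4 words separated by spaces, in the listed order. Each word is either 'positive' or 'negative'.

Gear 0 (driver): positive (depth 0)
  gear 1: meshes with gear 0 -> depth 1 -> negative (opposite of gear 0)
  gear 2: meshes with gear 1 -> depth 2 -> positive (opposite of gear 1)
  gear 3: meshes with gear 1 -> depth 2 -> positive (opposite of gear 1)
  gear 4: meshes with gear 0 -> depth 1 -> negative (opposite of gear 0)
  gear 5: meshes with gear 4 -> depth 2 -> positive (opposite of gear 4)
  gear 6: meshes with gear 2 -> depth 3 -> negative (opposite of gear 2)
  gear 7: meshes with gear 1 -> depth 2 -> positive (opposite of gear 1)
Queried indices 0, 3, 4, 7 -> positive, positive, negative, positive

Answer: positive positive negative positive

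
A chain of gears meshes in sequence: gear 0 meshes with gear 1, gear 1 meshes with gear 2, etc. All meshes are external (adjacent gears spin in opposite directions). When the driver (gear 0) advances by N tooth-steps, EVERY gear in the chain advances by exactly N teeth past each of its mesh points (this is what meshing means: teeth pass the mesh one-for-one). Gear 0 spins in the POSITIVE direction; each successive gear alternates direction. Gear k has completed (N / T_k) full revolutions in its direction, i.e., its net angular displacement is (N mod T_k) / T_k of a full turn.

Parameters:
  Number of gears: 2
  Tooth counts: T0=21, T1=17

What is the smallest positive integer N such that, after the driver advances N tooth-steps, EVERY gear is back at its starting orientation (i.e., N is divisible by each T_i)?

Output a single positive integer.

Gear k returns to start when N is a multiple of T_k.
All gears at start simultaneously when N is a common multiple of [21, 17]; the smallest such N is lcm(21, 17).
Start: lcm = T0 = 21
Fold in T1=17: gcd(21, 17) = 1; lcm(21, 17) = 21 * 17 / 1 = 357 / 1 = 357
Full cycle length = 357

Answer: 357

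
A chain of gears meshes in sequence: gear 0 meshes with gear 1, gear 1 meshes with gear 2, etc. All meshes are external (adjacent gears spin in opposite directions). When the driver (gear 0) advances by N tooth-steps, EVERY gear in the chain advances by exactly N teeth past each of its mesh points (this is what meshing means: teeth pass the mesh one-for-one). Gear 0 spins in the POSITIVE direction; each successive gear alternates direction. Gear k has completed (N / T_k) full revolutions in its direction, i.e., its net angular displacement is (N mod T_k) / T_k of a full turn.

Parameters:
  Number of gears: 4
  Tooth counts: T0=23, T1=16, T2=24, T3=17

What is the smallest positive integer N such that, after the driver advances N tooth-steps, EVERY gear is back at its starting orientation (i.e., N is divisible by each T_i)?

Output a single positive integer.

Answer: 18768

Derivation:
Gear k returns to start when N is a multiple of T_k.
All gears at start simultaneously when N is a common multiple of [23, 16, 24, 17]; the smallest such N is lcm(23, 16, 24, 17).
Start: lcm = T0 = 23
Fold in T1=16: gcd(23, 16) = 1; lcm(23, 16) = 23 * 16 / 1 = 368 / 1 = 368
Fold in T2=24: gcd(368, 24) = 8; lcm(368, 24) = 368 * 24 / 8 = 8832 / 8 = 1104
Fold in T3=17: gcd(1104, 17) = 1; lcm(1104, 17) = 1104 * 17 / 1 = 18768 / 1 = 18768
Full cycle length = 18768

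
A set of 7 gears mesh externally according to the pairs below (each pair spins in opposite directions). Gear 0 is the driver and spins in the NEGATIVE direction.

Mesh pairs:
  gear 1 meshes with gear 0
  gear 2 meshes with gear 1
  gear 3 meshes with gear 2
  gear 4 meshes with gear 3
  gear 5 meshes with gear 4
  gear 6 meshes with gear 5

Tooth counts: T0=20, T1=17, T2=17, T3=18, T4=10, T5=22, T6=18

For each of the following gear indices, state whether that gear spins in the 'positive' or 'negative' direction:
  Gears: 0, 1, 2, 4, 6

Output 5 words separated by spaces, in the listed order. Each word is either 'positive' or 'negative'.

Answer: negative positive negative negative negative

Derivation:
Gear 0 (driver): negative (depth 0)
  gear 1: meshes with gear 0 -> depth 1 -> positive (opposite of gear 0)
  gear 2: meshes with gear 1 -> depth 2 -> negative (opposite of gear 1)
  gear 3: meshes with gear 2 -> depth 3 -> positive (opposite of gear 2)
  gear 4: meshes with gear 3 -> depth 4 -> negative (opposite of gear 3)
  gear 5: meshes with gear 4 -> depth 5 -> positive (opposite of gear 4)
  gear 6: meshes with gear 5 -> depth 6 -> negative (opposite of gear 5)
Queried indices 0, 1, 2, 4, 6 -> negative, positive, negative, negative, negative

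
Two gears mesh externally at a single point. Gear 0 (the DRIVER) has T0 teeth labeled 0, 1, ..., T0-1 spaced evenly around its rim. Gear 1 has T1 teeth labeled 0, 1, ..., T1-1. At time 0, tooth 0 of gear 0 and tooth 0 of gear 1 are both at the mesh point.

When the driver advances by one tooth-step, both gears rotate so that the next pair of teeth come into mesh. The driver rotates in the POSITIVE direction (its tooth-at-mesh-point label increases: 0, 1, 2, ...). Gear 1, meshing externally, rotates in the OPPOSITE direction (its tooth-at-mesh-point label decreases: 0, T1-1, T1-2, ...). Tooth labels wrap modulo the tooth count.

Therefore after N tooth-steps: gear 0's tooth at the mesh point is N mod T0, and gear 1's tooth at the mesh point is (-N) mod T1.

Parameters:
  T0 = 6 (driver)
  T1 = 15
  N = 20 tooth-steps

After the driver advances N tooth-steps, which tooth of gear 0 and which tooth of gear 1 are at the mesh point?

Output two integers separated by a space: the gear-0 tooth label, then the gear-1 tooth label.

Gear 0 (driver, T0=6): tooth at mesh = N mod T0
  20 = 3 * 6 + 2, so 20 mod 6 = 2
  gear 0 tooth = 2
Gear 1 (driven, T1=15): tooth at mesh = (-N) mod T1
  20 = 1 * 15 + 5, so 20 mod 15 = 5
  (-20) mod 15 = (-5) mod 15 = 15 - 5 = 10
Mesh after 20 steps: gear-0 tooth 2 meets gear-1 tooth 10

Answer: 2 10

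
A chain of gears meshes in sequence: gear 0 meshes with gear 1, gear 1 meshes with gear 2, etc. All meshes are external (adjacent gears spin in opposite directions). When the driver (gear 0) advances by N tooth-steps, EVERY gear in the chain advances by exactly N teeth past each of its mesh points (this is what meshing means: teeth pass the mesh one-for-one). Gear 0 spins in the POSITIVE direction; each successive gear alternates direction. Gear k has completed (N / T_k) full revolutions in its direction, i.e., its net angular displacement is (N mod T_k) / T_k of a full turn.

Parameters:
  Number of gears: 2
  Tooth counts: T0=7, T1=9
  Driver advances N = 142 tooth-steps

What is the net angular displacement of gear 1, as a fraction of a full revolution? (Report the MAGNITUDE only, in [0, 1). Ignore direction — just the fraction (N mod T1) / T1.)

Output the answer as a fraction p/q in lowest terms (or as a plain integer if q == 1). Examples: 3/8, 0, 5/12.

Chain of 2 gears, tooth counts: [7, 9]
  gear 0: T0=7, direction=positive, advance = 142 mod 7 = 2 teeth = 2/7 turn
  gear 1: T1=9, direction=negative, advance = 142 mod 9 = 7 teeth = 7/9 turn
Gear 1: 142 mod 9 = 7
Fraction = 7 / 9 = 7/9 (gcd(7,9)=1) = 7/9

Answer: 7/9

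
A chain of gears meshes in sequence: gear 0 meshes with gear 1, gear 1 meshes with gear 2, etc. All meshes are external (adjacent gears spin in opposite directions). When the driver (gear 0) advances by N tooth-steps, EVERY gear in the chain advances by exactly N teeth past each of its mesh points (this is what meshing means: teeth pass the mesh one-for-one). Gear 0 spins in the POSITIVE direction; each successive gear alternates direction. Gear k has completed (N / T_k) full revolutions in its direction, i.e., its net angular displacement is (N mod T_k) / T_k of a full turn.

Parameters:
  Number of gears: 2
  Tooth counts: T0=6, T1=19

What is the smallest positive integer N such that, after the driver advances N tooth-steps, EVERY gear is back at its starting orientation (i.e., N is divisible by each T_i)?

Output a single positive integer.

Answer: 114

Derivation:
Gear k returns to start when N is a multiple of T_k.
All gears at start simultaneously when N is a common multiple of [6, 19]; the smallest such N is lcm(6, 19).
Start: lcm = T0 = 6
Fold in T1=19: gcd(6, 19) = 1; lcm(6, 19) = 6 * 19 / 1 = 114 / 1 = 114
Full cycle length = 114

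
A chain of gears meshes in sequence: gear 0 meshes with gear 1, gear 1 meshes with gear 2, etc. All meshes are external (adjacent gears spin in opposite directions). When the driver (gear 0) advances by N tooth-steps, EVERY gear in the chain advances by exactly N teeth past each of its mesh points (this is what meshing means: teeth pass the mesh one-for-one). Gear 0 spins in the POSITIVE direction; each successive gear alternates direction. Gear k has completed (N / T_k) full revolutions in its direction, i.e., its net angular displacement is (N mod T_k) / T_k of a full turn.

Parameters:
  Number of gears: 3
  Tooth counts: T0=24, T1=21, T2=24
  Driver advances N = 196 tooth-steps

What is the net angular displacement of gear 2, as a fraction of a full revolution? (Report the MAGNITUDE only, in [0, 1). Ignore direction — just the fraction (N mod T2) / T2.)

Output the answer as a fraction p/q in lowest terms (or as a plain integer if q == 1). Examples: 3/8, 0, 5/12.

Answer: 1/6

Derivation:
Chain of 3 gears, tooth counts: [24, 21, 24]
  gear 0: T0=24, direction=positive, advance = 196 mod 24 = 4 teeth = 4/24 turn
  gear 1: T1=21, direction=negative, advance = 196 mod 21 = 7 teeth = 7/21 turn
  gear 2: T2=24, direction=positive, advance = 196 mod 24 = 4 teeth = 4/24 turn
Gear 2: 196 mod 24 = 4
Fraction = 4 / 24 = 1/6 (gcd(4,24)=4) = 1/6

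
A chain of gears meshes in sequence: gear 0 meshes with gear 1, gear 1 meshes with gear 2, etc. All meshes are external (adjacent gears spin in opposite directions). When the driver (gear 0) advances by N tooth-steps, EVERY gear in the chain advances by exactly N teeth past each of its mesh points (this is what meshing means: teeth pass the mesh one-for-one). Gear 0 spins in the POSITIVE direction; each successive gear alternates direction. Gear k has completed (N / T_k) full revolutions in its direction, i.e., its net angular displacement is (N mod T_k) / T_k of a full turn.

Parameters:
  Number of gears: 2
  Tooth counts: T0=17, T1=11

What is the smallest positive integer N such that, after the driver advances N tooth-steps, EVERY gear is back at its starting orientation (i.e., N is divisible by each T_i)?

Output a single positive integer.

Answer: 187

Derivation:
Gear k returns to start when N is a multiple of T_k.
All gears at start simultaneously when N is a common multiple of [17, 11]; the smallest such N is lcm(17, 11).
Start: lcm = T0 = 17
Fold in T1=11: gcd(17, 11) = 1; lcm(17, 11) = 17 * 11 / 1 = 187 / 1 = 187
Full cycle length = 187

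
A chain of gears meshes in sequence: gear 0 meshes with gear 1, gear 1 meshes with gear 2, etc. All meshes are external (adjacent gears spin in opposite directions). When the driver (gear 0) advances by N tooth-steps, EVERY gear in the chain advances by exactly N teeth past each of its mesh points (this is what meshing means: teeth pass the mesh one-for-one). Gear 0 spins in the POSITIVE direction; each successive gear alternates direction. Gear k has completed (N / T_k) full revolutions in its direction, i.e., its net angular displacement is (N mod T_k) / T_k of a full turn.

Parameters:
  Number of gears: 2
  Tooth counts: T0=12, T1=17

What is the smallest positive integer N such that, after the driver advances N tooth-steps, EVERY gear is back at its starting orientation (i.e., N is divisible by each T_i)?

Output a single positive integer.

Gear k returns to start when N is a multiple of T_k.
All gears at start simultaneously when N is a common multiple of [12, 17]; the smallest such N is lcm(12, 17).
Start: lcm = T0 = 12
Fold in T1=17: gcd(12, 17) = 1; lcm(12, 17) = 12 * 17 / 1 = 204 / 1 = 204
Full cycle length = 204

Answer: 204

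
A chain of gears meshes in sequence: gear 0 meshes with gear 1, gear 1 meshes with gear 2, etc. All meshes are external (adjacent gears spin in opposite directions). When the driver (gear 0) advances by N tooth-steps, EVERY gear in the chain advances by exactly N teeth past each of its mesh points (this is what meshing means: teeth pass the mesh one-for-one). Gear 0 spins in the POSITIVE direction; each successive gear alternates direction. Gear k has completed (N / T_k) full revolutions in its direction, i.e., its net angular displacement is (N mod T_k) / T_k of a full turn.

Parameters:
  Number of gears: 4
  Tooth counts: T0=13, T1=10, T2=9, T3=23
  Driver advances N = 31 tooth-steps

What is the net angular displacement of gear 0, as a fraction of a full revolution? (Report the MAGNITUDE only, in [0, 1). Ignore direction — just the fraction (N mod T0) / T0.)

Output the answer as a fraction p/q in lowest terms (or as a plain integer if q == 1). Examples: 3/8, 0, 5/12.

Chain of 4 gears, tooth counts: [13, 10, 9, 23]
  gear 0: T0=13, direction=positive, advance = 31 mod 13 = 5 teeth = 5/13 turn
  gear 1: T1=10, direction=negative, advance = 31 mod 10 = 1 teeth = 1/10 turn
  gear 2: T2=9, direction=positive, advance = 31 mod 9 = 4 teeth = 4/9 turn
  gear 3: T3=23, direction=negative, advance = 31 mod 23 = 8 teeth = 8/23 turn
Gear 0: 31 mod 13 = 5
Fraction = 5 / 13 = 5/13 (gcd(5,13)=1) = 5/13

Answer: 5/13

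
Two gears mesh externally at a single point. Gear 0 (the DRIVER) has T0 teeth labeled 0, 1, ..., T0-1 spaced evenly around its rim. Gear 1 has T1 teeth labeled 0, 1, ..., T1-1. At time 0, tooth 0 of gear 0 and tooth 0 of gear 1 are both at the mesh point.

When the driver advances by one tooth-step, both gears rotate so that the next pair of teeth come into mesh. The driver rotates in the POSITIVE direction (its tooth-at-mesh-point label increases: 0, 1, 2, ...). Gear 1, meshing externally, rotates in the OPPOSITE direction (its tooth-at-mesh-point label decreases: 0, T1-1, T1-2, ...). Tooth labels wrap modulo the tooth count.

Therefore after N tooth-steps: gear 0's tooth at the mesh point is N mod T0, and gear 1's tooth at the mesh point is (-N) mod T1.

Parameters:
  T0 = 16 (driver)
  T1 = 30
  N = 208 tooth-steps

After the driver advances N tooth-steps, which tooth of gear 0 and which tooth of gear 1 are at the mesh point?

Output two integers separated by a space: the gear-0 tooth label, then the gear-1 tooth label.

Gear 0 (driver, T0=16): tooth at mesh = N mod T0
  208 = 13 * 16 + 0, so 208 mod 16 = 0
  gear 0 tooth = 0
Gear 1 (driven, T1=30): tooth at mesh = (-N) mod T1
  208 = 6 * 30 + 28, so 208 mod 30 = 28
  (-208) mod 30 = (-28) mod 30 = 30 - 28 = 2
Mesh after 208 steps: gear-0 tooth 0 meets gear-1 tooth 2

Answer: 0 2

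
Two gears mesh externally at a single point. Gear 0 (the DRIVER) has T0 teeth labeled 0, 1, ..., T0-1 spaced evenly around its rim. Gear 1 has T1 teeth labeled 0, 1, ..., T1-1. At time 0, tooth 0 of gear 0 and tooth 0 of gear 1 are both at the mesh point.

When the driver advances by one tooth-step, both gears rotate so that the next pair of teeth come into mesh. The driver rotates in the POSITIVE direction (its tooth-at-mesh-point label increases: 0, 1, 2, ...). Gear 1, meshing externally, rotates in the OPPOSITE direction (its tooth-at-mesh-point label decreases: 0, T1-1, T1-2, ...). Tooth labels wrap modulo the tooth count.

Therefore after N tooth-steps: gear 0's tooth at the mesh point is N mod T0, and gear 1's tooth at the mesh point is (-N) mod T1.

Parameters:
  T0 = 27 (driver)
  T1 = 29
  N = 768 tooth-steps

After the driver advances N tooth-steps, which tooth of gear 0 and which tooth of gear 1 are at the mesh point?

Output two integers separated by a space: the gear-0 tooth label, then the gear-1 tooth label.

Answer: 12 15

Derivation:
Gear 0 (driver, T0=27): tooth at mesh = N mod T0
  768 = 28 * 27 + 12, so 768 mod 27 = 12
  gear 0 tooth = 12
Gear 1 (driven, T1=29): tooth at mesh = (-N) mod T1
  768 = 26 * 29 + 14, so 768 mod 29 = 14
  (-768) mod 29 = (-14) mod 29 = 29 - 14 = 15
Mesh after 768 steps: gear-0 tooth 12 meets gear-1 tooth 15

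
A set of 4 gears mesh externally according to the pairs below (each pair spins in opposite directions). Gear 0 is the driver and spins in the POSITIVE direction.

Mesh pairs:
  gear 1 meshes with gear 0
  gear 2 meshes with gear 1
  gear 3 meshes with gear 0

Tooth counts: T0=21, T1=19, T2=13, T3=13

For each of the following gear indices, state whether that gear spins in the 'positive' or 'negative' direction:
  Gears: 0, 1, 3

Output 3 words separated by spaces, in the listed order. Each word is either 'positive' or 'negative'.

Gear 0 (driver): positive (depth 0)
  gear 1: meshes with gear 0 -> depth 1 -> negative (opposite of gear 0)
  gear 2: meshes with gear 1 -> depth 2 -> positive (opposite of gear 1)
  gear 3: meshes with gear 0 -> depth 1 -> negative (opposite of gear 0)
Queried indices 0, 1, 3 -> positive, negative, negative

Answer: positive negative negative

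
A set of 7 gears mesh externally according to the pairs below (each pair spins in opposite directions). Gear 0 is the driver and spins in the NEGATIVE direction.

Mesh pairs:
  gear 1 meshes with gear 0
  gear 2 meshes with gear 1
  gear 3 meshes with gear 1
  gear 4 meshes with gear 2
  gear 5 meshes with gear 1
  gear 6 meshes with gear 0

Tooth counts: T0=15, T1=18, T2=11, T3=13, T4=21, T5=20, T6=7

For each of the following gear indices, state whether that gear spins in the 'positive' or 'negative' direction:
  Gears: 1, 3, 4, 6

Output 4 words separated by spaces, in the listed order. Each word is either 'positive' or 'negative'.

Gear 0 (driver): negative (depth 0)
  gear 1: meshes with gear 0 -> depth 1 -> positive (opposite of gear 0)
  gear 2: meshes with gear 1 -> depth 2 -> negative (opposite of gear 1)
  gear 3: meshes with gear 1 -> depth 2 -> negative (opposite of gear 1)
  gear 4: meshes with gear 2 -> depth 3 -> positive (opposite of gear 2)
  gear 5: meshes with gear 1 -> depth 2 -> negative (opposite of gear 1)
  gear 6: meshes with gear 0 -> depth 1 -> positive (opposite of gear 0)
Queried indices 1, 3, 4, 6 -> positive, negative, positive, positive

Answer: positive negative positive positive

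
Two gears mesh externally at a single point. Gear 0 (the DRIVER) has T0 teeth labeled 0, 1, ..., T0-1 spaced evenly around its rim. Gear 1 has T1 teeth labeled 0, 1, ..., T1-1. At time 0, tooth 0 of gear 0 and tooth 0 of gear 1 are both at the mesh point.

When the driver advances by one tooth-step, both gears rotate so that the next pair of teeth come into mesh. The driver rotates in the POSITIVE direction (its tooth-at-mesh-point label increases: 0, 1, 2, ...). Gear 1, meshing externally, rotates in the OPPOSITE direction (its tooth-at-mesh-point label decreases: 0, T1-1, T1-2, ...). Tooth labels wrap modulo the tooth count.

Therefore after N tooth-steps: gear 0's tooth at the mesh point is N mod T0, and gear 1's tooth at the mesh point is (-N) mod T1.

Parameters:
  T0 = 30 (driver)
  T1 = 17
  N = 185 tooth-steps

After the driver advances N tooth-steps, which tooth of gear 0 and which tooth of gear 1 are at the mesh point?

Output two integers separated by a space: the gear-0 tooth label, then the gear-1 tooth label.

Gear 0 (driver, T0=30): tooth at mesh = N mod T0
  185 = 6 * 30 + 5, so 185 mod 30 = 5
  gear 0 tooth = 5
Gear 1 (driven, T1=17): tooth at mesh = (-N) mod T1
  185 = 10 * 17 + 15, so 185 mod 17 = 15
  (-185) mod 17 = (-15) mod 17 = 17 - 15 = 2
Mesh after 185 steps: gear-0 tooth 5 meets gear-1 tooth 2

Answer: 5 2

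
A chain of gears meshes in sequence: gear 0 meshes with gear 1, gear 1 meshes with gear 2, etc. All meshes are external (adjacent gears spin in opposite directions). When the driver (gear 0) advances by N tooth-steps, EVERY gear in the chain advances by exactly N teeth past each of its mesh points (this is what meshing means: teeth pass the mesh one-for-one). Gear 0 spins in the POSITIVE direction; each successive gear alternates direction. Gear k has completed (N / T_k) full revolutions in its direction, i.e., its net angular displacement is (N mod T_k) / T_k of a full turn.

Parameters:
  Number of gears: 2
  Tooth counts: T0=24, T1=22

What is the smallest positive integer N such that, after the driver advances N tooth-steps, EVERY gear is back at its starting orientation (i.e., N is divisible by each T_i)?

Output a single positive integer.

Answer: 264

Derivation:
Gear k returns to start when N is a multiple of T_k.
All gears at start simultaneously when N is a common multiple of [24, 22]; the smallest such N is lcm(24, 22).
Start: lcm = T0 = 24
Fold in T1=22: gcd(24, 22) = 2; lcm(24, 22) = 24 * 22 / 2 = 528 / 2 = 264
Full cycle length = 264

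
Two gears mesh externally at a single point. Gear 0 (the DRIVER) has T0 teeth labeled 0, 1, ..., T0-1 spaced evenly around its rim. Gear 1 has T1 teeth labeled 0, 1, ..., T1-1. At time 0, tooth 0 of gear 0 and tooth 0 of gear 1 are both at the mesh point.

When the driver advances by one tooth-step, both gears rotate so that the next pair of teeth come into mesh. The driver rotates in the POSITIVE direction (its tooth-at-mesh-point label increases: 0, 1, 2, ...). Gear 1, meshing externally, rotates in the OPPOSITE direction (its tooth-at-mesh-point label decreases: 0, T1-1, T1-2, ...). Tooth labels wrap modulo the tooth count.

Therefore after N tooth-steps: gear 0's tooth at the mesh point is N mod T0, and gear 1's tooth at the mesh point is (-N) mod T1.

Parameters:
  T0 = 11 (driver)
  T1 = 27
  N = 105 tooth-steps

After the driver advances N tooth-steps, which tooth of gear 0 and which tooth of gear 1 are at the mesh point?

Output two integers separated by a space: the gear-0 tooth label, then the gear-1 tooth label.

Answer: 6 3

Derivation:
Gear 0 (driver, T0=11): tooth at mesh = N mod T0
  105 = 9 * 11 + 6, so 105 mod 11 = 6
  gear 0 tooth = 6
Gear 1 (driven, T1=27): tooth at mesh = (-N) mod T1
  105 = 3 * 27 + 24, so 105 mod 27 = 24
  (-105) mod 27 = (-24) mod 27 = 27 - 24 = 3
Mesh after 105 steps: gear-0 tooth 6 meets gear-1 tooth 3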